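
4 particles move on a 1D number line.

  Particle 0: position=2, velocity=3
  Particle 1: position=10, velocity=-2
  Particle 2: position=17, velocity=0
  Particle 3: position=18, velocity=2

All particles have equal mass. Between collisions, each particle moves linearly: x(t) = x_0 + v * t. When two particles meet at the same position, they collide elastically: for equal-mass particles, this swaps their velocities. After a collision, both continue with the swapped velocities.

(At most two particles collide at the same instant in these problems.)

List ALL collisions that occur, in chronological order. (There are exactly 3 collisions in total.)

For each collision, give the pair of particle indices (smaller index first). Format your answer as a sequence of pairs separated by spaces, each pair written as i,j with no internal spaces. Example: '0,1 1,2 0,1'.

Collision at t=8/5: particles 0 and 1 swap velocities; positions: p0=34/5 p1=34/5 p2=17 p3=106/5; velocities now: v0=-2 v1=3 v2=0 v3=2
Collision at t=5: particles 1 and 2 swap velocities; positions: p0=0 p1=17 p2=17 p3=28; velocities now: v0=-2 v1=0 v2=3 v3=2
Collision at t=16: particles 2 and 3 swap velocities; positions: p0=-22 p1=17 p2=50 p3=50; velocities now: v0=-2 v1=0 v2=2 v3=3

Answer: 0,1 1,2 2,3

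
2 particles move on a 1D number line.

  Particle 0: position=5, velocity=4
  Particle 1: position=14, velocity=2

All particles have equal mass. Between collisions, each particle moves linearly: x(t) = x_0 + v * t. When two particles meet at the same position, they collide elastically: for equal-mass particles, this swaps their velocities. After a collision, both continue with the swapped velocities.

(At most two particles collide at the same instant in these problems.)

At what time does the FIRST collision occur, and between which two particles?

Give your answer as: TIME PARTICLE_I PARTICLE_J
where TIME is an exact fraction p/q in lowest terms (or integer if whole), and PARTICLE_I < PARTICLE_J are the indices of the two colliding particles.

Pair (0,1): pos 5,14 vel 4,2 -> gap=9, closing at 2/unit, collide at t=9/2
Earliest collision: t=9/2 between 0 and 1

Answer: 9/2 0 1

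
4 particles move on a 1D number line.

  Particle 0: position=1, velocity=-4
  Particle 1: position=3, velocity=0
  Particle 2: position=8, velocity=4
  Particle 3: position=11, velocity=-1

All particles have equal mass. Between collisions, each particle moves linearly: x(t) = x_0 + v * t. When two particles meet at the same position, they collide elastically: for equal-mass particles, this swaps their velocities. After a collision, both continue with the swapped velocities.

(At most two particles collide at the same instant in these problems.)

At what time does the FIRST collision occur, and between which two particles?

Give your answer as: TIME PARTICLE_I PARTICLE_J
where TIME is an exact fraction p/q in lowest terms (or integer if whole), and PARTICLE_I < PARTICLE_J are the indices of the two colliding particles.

Pair (0,1): pos 1,3 vel -4,0 -> not approaching (rel speed -4 <= 0)
Pair (1,2): pos 3,8 vel 0,4 -> not approaching (rel speed -4 <= 0)
Pair (2,3): pos 8,11 vel 4,-1 -> gap=3, closing at 5/unit, collide at t=3/5
Earliest collision: t=3/5 between 2 and 3

Answer: 3/5 2 3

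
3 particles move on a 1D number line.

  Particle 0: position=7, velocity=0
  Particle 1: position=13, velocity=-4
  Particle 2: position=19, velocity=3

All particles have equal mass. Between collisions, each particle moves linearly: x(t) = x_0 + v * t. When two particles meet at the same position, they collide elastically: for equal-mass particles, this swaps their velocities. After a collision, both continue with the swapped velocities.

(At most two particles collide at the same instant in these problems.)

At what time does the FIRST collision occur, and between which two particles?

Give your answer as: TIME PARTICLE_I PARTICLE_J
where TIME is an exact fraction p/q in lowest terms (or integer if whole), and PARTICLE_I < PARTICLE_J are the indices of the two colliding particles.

Pair (0,1): pos 7,13 vel 0,-4 -> gap=6, closing at 4/unit, collide at t=3/2
Pair (1,2): pos 13,19 vel -4,3 -> not approaching (rel speed -7 <= 0)
Earliest collision: t=3/2 between 0 and 1

Answer: 3/2 0 1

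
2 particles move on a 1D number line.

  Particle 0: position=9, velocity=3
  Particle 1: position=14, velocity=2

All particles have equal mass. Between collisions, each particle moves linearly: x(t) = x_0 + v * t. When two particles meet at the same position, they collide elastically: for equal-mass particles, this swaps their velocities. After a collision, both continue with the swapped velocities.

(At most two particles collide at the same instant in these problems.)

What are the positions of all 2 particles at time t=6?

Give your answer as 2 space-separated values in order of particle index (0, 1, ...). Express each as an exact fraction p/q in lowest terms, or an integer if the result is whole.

Collision at t=5: particles 0 and 1 swap velocities; positions: p0=24 p1=24; velocities now: v0=2 v1=3
Advance to t=6 (no further collisions before then); velocities: v0=2 v1=3; positions = 26 27

Answer: 26 27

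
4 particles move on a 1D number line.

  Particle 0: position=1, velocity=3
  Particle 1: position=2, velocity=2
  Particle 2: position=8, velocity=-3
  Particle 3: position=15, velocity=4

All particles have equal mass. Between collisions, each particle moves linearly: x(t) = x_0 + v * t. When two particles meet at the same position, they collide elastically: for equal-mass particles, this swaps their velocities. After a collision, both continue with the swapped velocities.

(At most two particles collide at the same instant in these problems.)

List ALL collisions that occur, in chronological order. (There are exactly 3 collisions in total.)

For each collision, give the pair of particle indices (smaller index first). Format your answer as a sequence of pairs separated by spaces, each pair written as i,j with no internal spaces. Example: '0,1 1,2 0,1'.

Collision at t=1: particles 0 and 1 swap velocities; positions: p0=4 p1=4 p2=5 p3=19; velocities now: v0=2 v1=3 v2=-3 v3=4
Collision at t=7/6: particles 1 and 2 swap velocities; positions: p0=13/3 p1=9/2 p2=9/2 p3=59/3; velocities now: v0=2 v1=-3 v2=3 v3=4
Collision at t=6/5: particles 0 and 1 swap velocities; positions: p0=22/5 p1=22/5 p2=23/5 p3=99/5; velocities now: v0=-3 v1=2 v2=3 v3=4

Answer: 0,1 1,2 0,1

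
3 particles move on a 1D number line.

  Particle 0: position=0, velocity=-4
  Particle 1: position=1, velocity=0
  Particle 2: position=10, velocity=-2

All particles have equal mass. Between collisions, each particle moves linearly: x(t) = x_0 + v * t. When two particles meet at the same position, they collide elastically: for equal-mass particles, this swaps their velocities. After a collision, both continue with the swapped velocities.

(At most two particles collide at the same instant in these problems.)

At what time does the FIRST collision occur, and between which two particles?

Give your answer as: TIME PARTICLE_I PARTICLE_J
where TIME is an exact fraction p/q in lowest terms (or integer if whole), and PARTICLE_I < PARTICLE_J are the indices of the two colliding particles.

Answer: 9/2 1 2

Derivation:
Pair (0,1): pos 0,1 vel -4,0 -> not approaching (rel speed -4 <= 0)
Pair (1,2): pos 1,10 vel 0,-2 -> gap=9, closing at 2/unit, collide at t=9/2
Earliest collision: t=9/2 between 1 and 2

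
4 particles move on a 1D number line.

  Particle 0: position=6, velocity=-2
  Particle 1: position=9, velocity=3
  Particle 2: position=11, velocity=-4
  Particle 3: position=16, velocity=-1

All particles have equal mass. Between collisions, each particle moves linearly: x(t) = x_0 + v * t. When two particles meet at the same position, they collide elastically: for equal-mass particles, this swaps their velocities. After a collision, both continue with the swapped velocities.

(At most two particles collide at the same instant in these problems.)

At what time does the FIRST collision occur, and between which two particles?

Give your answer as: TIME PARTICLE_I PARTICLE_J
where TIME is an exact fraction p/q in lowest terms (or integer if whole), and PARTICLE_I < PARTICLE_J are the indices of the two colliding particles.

Pair (0,1): pos 6,9 vel -2,3 -> not approaching (rel speed -5 <= 0)
Pair (1,2): pos 9,11 vel 3,-4 -> gap=2, closing at 7/unit, collide at t=2/7
Pair (2,3): pos 11,16 vel -4,-1 -> not approaching (rel speed -3 <= 0)
Earliest collision: t=2/7 between 1 and 2

Answer: 2/7 1 2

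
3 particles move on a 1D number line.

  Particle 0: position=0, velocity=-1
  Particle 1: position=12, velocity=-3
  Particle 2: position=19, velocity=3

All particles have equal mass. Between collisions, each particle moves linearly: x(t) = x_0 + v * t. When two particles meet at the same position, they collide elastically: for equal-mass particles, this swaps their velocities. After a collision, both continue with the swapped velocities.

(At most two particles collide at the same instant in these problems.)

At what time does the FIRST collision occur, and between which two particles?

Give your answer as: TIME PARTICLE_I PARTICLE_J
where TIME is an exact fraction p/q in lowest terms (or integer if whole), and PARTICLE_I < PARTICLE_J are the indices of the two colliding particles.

Answer: 6 0 1

Derivation:
Pair (0,1): pos 0,12 vel -1,-3 -> gap=12, closing at 2/unit, collide at t=6
Pair (1,2): pos 12,19 vel -3,3 -> not approaching (rel speed -6 <= 0)
Earliest collision: t=6 between 0 and 1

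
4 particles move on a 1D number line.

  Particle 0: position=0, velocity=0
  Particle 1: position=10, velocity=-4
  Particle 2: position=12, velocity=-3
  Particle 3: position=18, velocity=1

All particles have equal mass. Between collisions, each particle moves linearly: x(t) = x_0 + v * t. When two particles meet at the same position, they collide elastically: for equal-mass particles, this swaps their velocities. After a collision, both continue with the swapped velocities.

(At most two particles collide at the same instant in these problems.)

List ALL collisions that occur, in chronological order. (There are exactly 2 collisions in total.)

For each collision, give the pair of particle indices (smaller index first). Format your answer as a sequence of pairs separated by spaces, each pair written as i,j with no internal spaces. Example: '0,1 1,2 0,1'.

Collision at t=5/2: particles 0 and 1 swap velocities; positions: p0=0 p1=0 p2=9/2 p3=41/2; velocities now: v0=-4 v1=0 v2=-3 v3=1
Collision at t=4: particles 1 and 2 swap velocities; positions: p0=-6 p1=0 p2=0 p3=22; velocities now: v0=-4 v1=-3 v2=0 v3=1

Answer: 0,1 1,2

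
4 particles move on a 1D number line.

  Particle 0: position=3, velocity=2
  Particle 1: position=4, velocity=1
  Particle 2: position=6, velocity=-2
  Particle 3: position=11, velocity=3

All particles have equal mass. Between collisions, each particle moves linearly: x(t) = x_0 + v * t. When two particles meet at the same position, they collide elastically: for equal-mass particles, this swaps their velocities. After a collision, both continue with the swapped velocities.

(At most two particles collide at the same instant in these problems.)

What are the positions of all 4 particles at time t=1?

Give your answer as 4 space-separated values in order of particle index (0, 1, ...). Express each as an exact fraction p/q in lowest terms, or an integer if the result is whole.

Collision at t=2/3: particles 1 and 2 swap velocities; positions: p0=13/3 p1=14/3 p2=14/3 p3=13; velocities now: v0=2 v1=-2 v2=1 v3=3
Collision at t=3/4: particles 0 and 1 swap velocities; positions: p0=9/2 p1=9/2 p2=19/4 p3=53/4; velocities now: v0=-2 v1=2 v2=1 v3=3
Collision at t=1: particles 1 and 2 swap velocities; positions: p0=4 p1=5 p2=5 p3=14; velocities now: v0=-2 v1=1 v2=2 v3=3
Advance to t=1 (no further collisions before then); velocities: v0=-2 v1=1 v2=2 v3=3; positions = 4 5 5 14

Answer: 4 5 5 14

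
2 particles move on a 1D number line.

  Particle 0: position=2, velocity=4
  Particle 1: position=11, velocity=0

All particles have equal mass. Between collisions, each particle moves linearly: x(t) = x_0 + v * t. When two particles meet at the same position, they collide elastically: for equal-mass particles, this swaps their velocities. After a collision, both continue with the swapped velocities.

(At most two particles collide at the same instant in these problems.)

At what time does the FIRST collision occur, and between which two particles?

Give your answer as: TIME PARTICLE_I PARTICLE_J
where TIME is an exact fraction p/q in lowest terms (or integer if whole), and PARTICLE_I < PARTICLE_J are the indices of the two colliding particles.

Answer: 9/4 0 1

Derivation:
Pair (0,1): pos 2,11 vel 4,0 -> gap=9, closing at 4/unit, collide at t=9/4
Earliest collision: t=9/4 between 0 and 1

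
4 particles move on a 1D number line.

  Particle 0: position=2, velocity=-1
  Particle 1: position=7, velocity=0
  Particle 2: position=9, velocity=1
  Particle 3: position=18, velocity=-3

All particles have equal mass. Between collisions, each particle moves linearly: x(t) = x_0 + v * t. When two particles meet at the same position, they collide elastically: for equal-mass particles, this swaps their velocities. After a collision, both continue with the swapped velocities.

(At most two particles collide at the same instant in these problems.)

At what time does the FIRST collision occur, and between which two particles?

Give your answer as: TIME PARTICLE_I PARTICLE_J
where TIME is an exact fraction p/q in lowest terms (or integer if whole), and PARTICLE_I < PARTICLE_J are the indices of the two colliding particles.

Pair (0,1): pos 2,7 vel -1,0 -> not approaching (rel speed -1 <= 0)
Pair (1,2): pos 7,9 vel 0,1 -> not approaching (rel speed -1 <= 0)
Pair (2,3): pos 9,18 vel 1,-3 -> gap=9, closing at 4/unit, collide at t=9/4
Earliest collision: t=9/4 between 2 and 3

Answer: 9/4 2 3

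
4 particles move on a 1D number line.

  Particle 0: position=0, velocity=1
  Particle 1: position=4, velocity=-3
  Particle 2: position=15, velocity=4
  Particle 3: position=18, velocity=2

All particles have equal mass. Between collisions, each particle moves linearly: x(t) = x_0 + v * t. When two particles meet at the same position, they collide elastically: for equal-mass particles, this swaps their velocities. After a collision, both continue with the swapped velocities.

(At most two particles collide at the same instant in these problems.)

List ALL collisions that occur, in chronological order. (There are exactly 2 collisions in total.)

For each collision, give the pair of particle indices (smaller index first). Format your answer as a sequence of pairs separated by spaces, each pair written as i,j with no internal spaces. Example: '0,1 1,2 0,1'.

Collision at t=1: particles 0 and 1 swap velocities; positions: p0=1 p1=1 p2=19 p3=20; velocities now: v0=-3 v1=1 v2=4 v3=2
Collision at t=3/2: particles 2 and 3 swap velocities; positions: p0=-1/2 p1=3/2 p2=21 p3=21; velocities now: v0=-3 v1=1 v2=2 v3=4

Answer: 0,1 2,3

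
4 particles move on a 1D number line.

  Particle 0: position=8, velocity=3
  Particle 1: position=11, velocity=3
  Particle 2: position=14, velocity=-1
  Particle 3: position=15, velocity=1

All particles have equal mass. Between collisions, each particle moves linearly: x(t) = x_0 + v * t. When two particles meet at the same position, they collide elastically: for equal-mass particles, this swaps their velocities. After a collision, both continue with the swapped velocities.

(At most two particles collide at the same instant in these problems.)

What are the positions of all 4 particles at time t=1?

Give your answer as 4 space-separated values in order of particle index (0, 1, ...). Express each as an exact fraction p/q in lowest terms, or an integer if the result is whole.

Answer: 11 13 14 16

Derivation:
Collision at t=3/4: particles 1 and 2 swap velocities; positions: p0=41/4 p1=53/4 p2=53/4 p3=63/4; velocities now: v0=3 v1=-1 v2=3 v3=1
Advance to t=1 (no further collisions before then); velocities: v0=3 v1=-1 v2=3 v3=1; positions = 11 13 14 16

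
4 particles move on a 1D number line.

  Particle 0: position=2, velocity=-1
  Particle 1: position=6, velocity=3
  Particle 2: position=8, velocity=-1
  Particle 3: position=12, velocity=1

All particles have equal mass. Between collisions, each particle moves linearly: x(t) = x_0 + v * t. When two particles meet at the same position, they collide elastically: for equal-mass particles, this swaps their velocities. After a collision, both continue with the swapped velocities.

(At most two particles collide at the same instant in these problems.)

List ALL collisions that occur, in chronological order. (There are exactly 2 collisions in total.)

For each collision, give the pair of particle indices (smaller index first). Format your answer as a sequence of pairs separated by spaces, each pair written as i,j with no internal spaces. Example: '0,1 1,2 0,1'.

Collision at t=1/2: particles 1 and 2 swap velocities; positions: p0=3/2 p1=15/2 p2=15/2 p3=25/2; velocities now: v0=-1 v1=-1 v2=3 v3=1
Collision at t=3: particles 2 and 3 swap velocities; positions: p0=-1 p1=5 p2=15 p3=15; velocities now: v0=-1 v1=-1 v2=1 v3=3

Answer: 1,2 2,3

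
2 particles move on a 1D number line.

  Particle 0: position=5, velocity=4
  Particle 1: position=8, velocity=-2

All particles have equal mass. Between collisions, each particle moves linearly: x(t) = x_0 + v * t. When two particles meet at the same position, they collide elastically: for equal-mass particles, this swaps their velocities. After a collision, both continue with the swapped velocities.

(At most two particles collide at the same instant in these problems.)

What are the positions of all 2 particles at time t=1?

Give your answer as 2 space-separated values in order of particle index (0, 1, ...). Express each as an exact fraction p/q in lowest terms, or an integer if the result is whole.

Collision at t=1/2: particles 0 and 1 swap velocities; positions: p0=7 p1=7; velocities now: v0=-2 v1=4
Advance to t=1 (no further collisions before then); velocities: v0=-2 v1=4; positions = 6 9

Answer: 6 9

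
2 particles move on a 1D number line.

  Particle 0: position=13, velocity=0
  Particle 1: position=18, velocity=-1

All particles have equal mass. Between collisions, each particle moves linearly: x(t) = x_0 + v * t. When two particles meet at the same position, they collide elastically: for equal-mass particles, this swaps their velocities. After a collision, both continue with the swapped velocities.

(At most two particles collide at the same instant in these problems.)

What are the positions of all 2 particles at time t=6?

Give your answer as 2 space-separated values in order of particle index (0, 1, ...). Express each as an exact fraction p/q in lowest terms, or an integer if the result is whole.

Collision at t=5: particles 0 and 1 swap velocities; positions: p0=13 p1=13; velocities now: v0=-1 v1=0
Advance to t=6 (no further collisions before then); velocities: v0=-1 v1=0; positions = 12 13

Answer: 12 13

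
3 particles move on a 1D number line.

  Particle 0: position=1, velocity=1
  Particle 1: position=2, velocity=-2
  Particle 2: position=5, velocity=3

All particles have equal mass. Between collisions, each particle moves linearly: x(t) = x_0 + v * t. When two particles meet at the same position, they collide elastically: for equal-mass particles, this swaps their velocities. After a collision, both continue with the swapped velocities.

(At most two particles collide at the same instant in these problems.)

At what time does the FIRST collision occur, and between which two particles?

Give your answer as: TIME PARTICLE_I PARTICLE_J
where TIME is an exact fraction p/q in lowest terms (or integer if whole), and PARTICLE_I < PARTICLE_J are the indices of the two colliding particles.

Answer: 1/3 0 1

Derivation:
Pair (0,1): pos 1,2 vel 1,-2 -> gap=1, closing at 3/unit, collide at t=1/3
Pair (1,2): pos 2,5 vel -2,3 -> not approaching (rel speed -5 <= 0)
Earliest collision: t=1/3 between 0 and 1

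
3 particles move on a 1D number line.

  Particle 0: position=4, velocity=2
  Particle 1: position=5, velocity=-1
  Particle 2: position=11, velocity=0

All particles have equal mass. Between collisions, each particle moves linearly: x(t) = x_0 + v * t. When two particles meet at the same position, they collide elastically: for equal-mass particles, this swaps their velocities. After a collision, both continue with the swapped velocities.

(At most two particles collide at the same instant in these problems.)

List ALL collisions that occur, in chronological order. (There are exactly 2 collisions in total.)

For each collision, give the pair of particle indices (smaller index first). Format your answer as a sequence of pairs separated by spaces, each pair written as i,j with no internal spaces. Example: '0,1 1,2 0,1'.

Answer: 0,1 1,2

Derivation:
Collision at t=1/3: particles 0 and 1 swap velocities; positions: p0=14/3 p1=14/3 p2=11; velocities now: v0=-1 v1=2 v2=0
Collision at t=7/2: particles 1 and 2 swap velocities; positions: p0=3/2 p1=11 p2=11; velocities now: v0=-1 v1=0 v2=2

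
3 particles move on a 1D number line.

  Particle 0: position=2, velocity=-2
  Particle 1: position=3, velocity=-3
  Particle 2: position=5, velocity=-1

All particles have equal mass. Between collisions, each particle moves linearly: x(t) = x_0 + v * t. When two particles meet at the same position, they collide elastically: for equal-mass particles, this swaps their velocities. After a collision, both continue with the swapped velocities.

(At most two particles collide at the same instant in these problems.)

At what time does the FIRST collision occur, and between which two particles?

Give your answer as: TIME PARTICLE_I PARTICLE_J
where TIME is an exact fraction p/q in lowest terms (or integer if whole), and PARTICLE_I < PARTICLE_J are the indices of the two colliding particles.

Pair (0,1): pos 2,3 vel -2,-3 -> gap=1, closing at 1/unit, collide at t=1
Pair (1,2): pos 3,5 vel -3,-1 -> not approaching (rel speed -2 <= 0)
Earliest collision: t=1 between 0 and 1

Answer: 1 0 1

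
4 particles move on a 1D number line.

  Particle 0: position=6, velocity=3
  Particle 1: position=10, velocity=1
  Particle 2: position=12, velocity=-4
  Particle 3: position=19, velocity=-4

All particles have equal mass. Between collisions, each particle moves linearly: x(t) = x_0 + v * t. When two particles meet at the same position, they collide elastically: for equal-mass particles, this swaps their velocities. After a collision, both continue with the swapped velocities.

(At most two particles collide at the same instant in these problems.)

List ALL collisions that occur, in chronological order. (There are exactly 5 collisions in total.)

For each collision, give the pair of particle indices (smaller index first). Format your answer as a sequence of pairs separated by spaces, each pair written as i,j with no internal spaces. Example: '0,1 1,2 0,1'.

Answer: 1,2 0,1 2,3 1,2 2,3

Derivation:
Collision at t=2/5: particles 1 and 2 swap velocities; positions: p0=36/5 p1=52/5 p2=52/5 p3=87/5; velocities now: v0=3 v1=-4 v2=1 v3=-4
Collision at t=6/7: particles 0 and 1 swap velocities; positions: p0=60/7 p1=60/7 p2=76/7 p3=109/7; velocities now: v0=-4 v1=3 v2=1 v3=-4
Collision at t=9/5: particles 2 and 3 swap velocities; positions: p0=24/5 p1=57/5 p2=59/5 p3=59/5; velocities now: v0=-4 v1=3 v2=-4 v3=1
Collision at t=13/7: particles 1 and 2 swap velocities; positions: p0=32/7 p1=81/7 p2=81/7 p3=83/7; velocities now: v0=-4 v1=-4 v2=3 v3=1
Collision at t=2: particles 2 and 3 swap velocities; positions: p0=4 p1=11 p2=12 p3=12; velocities now: v0=-4 v1=-4 v2=1 v3=3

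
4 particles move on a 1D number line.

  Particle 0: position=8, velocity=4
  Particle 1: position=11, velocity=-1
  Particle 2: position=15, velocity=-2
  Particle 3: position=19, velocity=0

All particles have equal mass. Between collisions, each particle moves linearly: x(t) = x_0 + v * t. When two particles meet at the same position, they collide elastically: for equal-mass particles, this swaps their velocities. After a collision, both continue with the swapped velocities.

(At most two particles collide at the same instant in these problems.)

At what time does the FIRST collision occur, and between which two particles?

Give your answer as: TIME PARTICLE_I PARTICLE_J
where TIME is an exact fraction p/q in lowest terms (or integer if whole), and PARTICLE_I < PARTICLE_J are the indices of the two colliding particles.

Answer: 3/5 0 1

Derivation:
Pair (0,1): pos 8,11 vel 4,-1 -> gap=3, closing at 5/unit, collide at t=3/5
Pair (1,2): pos 11,15 vel -1,-2 -> gap=4, closing at 1/unit, collide at t=4
Pair (2,3): pos 15,19 vel -2,0 -> not approaching (rel speed -2 <= 0)
Earliest collision: t=3/5 between 0 and 1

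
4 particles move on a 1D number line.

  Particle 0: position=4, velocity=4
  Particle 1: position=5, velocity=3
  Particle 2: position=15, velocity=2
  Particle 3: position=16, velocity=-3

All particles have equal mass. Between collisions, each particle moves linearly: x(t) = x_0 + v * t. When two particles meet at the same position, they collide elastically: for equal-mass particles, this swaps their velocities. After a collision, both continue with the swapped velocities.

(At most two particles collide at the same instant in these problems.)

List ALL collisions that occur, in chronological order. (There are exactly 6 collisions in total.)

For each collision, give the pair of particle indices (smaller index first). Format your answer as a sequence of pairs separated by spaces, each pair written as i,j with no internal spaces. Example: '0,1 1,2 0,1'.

Collision at t=1/5: particles 2 and 3 swap velocities; positions: p0=24/5 p1=28/5 p2=77/5 p3=77/5; velocities now: v0=4 v1=3 v2=-3 v3=2
Collision at t=1: particles 0 and 1 swap velocities; positions: p0=8 p1=8 p2=13 p3=17; velocities now: v0=3 v1=4 v2=-3 v3=2
Collision at t=12/7: particles 1 and 2 swap velocities; positions: p0=71/7 p1=76/7 p2=76/7 p3=129/7; velocities now: v0=3 v1=-3 v2=4 v3=2
Collision at t=11/6: particles 0 and 1 swap velocities; positions: p0=21/2 p1=21/2 p2=34/3 p3=56/3; velocities now: v0=-3 v1=3 v2=4 v3=2
Collision at t=11/2: particles 2 and 3 swap velocities; positions: p0=-1/2 p1=43/2 p2=26 p3=26; velocities now: v0=-3 v1=3 v2=2 v3=4
Collision at t=10: particles 1 and 2 swap velocities; positions: p0=-14 p1=35 p2=35 p3=44; velocities now: v0=-3 v1=2 v2=3 v3=4

Answer: 2,3 0,1 1,2 0,1 2,3 1,2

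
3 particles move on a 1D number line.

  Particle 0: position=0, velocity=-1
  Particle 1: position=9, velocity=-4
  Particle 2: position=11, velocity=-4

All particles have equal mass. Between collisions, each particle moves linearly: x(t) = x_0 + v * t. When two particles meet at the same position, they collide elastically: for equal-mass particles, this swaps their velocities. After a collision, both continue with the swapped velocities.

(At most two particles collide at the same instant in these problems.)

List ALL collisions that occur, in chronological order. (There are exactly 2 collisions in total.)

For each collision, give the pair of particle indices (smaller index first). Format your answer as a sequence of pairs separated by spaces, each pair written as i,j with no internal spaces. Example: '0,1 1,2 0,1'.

Collision at t=3: particles 0 and 1 swap velocities; positions: p0=-3 p1=-3 p2=-1; velocities now: v0=-4 v1=-1 v2=-4
Collision at t=11/3: particles 1 and 2 swap velocities; positions: p0=-17/3 p1=-11/3 p2=-11/3; velocities now: v0=-4 v1=-4 v2=-1

Answer: 0,1 1,2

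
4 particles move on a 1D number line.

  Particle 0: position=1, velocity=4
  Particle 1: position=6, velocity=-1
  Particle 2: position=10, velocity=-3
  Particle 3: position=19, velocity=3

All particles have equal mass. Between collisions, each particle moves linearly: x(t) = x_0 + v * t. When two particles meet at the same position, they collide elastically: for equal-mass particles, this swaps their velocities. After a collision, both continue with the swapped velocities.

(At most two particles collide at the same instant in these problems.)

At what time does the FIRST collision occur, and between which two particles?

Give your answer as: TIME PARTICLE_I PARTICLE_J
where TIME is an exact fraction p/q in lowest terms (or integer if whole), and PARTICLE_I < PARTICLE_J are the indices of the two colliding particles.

Answer: 1 0 1

Derivation:
Pair (0,1): pos 1,6 vel 4,-1 -> gap=5, closing at 5/unit, collide at t=1
Pair (1,2): pos 6,10 vel -1,-3 -> gap=4, closing at 2/unit, collide at t=2
Pair (2,3): pos 10,19 vel -3,3 -> not approaching (rel speed -6 <= 0)
Earliest collision: t=1 between 0 and 1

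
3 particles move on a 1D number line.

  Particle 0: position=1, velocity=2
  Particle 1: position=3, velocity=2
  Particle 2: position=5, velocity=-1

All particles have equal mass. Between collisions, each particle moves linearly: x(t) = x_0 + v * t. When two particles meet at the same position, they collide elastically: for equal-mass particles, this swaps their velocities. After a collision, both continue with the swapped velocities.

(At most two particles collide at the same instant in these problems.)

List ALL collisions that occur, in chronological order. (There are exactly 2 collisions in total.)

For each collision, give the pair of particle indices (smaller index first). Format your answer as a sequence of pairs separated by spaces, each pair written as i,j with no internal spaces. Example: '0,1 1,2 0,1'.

Collision at t=2/3: particles 1 and 2 swap velocities; positions: p0=7/3 p1=13/3 p2=13/3; velocities now: v0=2 v1=-1 v2=2
Collision at t=4/3: particles 0 and 1 swap velocities; positions: p0=11/3 p1=11/3 p2=17/3; velocities now: v0=-1 v1=2 v2=2

Answer: 1,2 0,1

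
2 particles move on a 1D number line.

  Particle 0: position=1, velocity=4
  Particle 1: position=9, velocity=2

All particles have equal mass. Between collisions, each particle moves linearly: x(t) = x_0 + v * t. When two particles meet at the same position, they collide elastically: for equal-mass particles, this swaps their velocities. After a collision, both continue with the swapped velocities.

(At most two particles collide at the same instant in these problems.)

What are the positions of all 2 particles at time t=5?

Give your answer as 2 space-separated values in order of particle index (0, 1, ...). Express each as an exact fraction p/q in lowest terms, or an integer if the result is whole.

Answer: 19 21

Derivation:
Collision at t=4: particles 0 and 1 swap velocities; positions: p0=17 p1=17; velocities now: v0=2 v1=4
Advance to t=5 (no further collisions before then); velocities: v0=2 v1=4; positions = 19 21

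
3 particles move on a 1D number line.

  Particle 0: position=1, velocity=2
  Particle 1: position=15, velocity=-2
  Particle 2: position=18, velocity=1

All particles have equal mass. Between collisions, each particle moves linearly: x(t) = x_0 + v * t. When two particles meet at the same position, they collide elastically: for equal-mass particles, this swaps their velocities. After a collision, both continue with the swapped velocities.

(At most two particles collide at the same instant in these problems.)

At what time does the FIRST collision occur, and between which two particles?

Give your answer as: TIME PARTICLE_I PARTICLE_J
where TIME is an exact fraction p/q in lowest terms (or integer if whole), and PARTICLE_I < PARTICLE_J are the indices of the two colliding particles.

Pair (0,1): pos 1,15 vel 2,-2 -> gap=14, closing at 4/unit, collide at t=7/2
Pair (1,2): pos 15,18 vel -2,1 -> not approaching (rel speed -3 <= 0)
Earliest collision: t=7/2 between 0 and 1

Answer: 7/2 0 1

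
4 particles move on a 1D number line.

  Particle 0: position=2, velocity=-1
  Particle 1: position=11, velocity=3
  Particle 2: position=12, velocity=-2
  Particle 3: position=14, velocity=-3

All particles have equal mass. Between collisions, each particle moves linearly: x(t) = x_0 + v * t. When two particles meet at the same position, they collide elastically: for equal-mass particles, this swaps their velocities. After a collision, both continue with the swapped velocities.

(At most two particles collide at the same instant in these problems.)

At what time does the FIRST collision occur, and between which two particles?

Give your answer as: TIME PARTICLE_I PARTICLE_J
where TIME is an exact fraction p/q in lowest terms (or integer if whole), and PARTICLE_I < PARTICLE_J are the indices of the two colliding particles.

Answer: 1/5 1 2

Derivation:
Pair (0,1): pos 2,11 vel -1,3 -> not approaching (rel speed -4 <= 0)
Pair (1,2): pos 11,12 vel 3,-2 -> gap=1, closing at 5/unit, collide at t=1/5
Pair (2,3): pos 12,14 vel -2,-3 -> gap=2, closing at 1/unit, collide at t=2
Earliest collision: t=1/5 between 1 and 2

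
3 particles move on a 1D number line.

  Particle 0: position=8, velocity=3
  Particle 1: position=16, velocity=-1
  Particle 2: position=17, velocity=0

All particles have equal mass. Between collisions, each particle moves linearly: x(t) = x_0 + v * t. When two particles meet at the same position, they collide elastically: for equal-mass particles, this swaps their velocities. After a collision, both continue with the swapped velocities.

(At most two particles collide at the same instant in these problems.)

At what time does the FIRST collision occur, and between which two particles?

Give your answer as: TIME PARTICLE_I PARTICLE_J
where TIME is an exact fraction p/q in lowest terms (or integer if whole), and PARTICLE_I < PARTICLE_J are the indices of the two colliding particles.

Answer: 2 0 1

Derivation:
Pair (0,1): pos 8,16 vel 3,-1 -> gap=8, closing at 4/unit, collide at t=2
Pair (1,2): pos 16,17 vel -1,0 -> not approaching (rel speed -1 <= 0)
Earliest collision: t=2 between 0 and 1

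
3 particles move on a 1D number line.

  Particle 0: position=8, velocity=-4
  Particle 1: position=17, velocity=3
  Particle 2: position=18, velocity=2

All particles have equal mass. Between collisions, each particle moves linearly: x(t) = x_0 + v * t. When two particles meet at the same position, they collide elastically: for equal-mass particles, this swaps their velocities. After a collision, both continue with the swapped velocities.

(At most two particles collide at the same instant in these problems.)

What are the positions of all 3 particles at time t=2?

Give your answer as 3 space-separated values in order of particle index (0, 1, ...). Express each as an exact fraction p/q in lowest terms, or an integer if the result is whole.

Collision at t=1: particles 1 and 2 swap velocities; positions: p0=4 p1=20 p2=20; velocities now: v0=-4 v1=2 v2=3
Advance to t=2 (no further collisions before then); velocities: v0=-4 v1=2 v2=3; positions = 0 22 23

Answer: 0 22 23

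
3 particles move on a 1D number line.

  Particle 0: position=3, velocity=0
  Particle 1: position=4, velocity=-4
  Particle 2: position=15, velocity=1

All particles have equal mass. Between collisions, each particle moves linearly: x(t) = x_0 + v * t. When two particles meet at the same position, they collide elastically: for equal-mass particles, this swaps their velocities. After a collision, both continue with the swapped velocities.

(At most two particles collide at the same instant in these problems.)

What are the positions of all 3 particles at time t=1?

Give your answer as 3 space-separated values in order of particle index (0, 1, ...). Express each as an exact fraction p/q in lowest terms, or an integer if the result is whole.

Answer: 0 3 16

Derivation:
Collision at t=1/4: particles 0 and 1 swap velocities; positions: p0=3 p1=3 p2=61/4; velocities now: v0=-4 v1=0 v2=1
Advance to t=1 (no further collisions before then); velocities: v0=-4 v1=0 v2=1; positions = 0 3 16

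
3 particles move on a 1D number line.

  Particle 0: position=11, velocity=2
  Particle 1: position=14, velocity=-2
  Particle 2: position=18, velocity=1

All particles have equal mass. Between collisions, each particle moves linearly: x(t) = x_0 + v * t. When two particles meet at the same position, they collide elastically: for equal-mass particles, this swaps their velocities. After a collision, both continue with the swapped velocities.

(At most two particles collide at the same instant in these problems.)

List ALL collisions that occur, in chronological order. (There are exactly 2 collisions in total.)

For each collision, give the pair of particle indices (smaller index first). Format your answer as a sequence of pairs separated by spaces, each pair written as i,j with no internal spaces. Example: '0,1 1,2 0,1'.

Collision at t=3/4: particles 0 and 1 swap velocities; positions: p0=25/2 p1=25/2 p2=75/4; velocities now: v0=-2 v1=2 v2=1
Collision at t=7: particles 1 and 2 swap velocities; positions: p0=0 p1=25 p2=25; velocities now: v0=-2 v1=1 v2=2

Answer: 0,1 1,2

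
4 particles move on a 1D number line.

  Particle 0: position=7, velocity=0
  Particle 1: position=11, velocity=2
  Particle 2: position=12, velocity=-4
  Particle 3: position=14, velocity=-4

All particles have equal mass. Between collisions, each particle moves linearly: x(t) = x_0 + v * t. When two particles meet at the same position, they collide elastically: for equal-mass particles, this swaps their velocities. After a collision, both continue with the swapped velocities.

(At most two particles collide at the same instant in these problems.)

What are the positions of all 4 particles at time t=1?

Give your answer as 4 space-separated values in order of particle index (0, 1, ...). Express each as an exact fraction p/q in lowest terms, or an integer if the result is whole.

Answer: 7 8 10 13

Derivation:
Collision at t=1/6: particles 1 and 2 swap velocities; positions: p0=7 p1=34/3 p2=34/3 p3=40/3; velocities now: v0=0 v1=-4 v2=2 v3=-4
Collision at t=1/2: particles 2 and 3 swap velocities; positions: p0=7 p1=10 p2=12 p3=12; velocities now: v0=0 v1=-4 v2=-4 v3=2
Advance to t=1 (no further collisions before then); velocities: v0=0 v1=-4 v2=-4 v3=2; positions = 7 8 10 13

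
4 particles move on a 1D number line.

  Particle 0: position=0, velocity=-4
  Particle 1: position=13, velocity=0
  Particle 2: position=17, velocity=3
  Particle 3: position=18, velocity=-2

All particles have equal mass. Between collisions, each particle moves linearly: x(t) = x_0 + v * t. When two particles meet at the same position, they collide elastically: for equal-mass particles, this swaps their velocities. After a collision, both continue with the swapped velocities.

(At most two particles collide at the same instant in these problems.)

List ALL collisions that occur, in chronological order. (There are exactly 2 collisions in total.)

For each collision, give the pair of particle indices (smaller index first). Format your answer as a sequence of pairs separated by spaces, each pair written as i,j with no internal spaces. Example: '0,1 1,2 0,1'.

Collision at t=1/5: particles 2 and 3 swap velocities; positions: p0=-4/5 p1=13 p2=88/5 p3=88/5; velocities now: v0=-4 v1=0 v2=-2 v3=3
Collision at t=5/2: particles 1 and 2 swap velocities; positions: p0=-10 p1=13 p2=13 p3=49/2; velocities now: v0=-4 v1=-2 v2=0 v3=3

Answer: 2,3 1,2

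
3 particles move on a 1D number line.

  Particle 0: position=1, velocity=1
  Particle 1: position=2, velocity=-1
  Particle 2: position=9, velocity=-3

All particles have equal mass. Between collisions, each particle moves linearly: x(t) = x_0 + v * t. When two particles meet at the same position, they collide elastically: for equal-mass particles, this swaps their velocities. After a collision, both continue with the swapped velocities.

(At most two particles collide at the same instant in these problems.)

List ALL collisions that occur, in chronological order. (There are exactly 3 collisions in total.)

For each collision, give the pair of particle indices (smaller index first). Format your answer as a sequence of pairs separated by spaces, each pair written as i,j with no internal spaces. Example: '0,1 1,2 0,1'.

Answer: 0,1 1,2 0,1

Derivation:
Collision at t=1/2: particles 0 and 1 swap velocities; positions: p0=3/2 p1=3/2 p2=15/2; velocities now: v0=-1 v1=1 v2=-3
Collision at t=2: particles 1 and 2 swap velocities; positions: p0=0 p1=3 p2=3; velocities now: v0=-1 v1=-3 v2=1
Collision at t=7/2: particles 0 and 1 swap velocities; positions: p0=-3/2 p1=-3/2 p2=9/2; velocities now: v0=-3 v1=-1 v2=1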